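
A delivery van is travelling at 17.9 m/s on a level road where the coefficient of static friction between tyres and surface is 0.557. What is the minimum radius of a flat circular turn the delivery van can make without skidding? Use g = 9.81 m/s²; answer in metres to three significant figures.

58.6 m

At the limit, μ_s m g = m v²/r, so r_min = v²/(μ_s g) = (17.9)²/(0.557 × 9.81) = 320.4/5.464 = 58.64 m.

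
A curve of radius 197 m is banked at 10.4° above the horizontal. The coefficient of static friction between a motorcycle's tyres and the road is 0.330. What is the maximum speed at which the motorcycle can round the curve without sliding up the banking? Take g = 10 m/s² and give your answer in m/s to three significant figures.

At the maximum speed, friction acts down the slope at its limiting value f = μN. Radially (horizontal, toward centre): N sinθ + μN cosθ = mv²/r. Vertically: N cosθ − μN sinθ = mg.
Dividing: v² = r g (sinθ + μcosθ)/(cosθ − μsinθ).
sinθ + μcosθ = 0.1805 + 0.330×0.9836 = 0.5051; cosθ − μsinθ = 0.9836 − 0.330×0.1805 = 0.9240.
v² = 197 × 10.0 × 0.5051/0.9240 = 1077 m²/s², so v = 32.82 m/s.

32.8 m/s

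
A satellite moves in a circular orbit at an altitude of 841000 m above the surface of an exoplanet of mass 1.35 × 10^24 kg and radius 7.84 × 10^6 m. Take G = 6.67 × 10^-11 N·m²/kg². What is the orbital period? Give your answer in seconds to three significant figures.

16900 s

r = R + h = 7.84 × 10^6 + 841000 = 8.681 × 10^6 m. Gravity provides the centripetal force: G M m / r² = m v² / r ⇒ v = √(GM/r) = 3221 m/s.
T = 2πr/v = 2π × 8.681 × 10^6 / 3221 = 16940 s.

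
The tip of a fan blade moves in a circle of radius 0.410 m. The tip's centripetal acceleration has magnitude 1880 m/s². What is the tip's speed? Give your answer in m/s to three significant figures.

a_c = v²/r ⇒ v = √(a_c · r) = √(1880 × 0.410) = √770.8 = 27.76 m/s.

27.8 m/s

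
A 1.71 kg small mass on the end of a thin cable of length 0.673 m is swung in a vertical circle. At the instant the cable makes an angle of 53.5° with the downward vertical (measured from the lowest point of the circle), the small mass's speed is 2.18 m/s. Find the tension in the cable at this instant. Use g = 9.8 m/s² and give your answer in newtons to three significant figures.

Take the radial direction toward the centre of the circle as positive. The component of the weight along the string toward the centre is −mg cos φ (φ measured from the bottom), so Newton's second law along the string gives T − mg cos φ = m v²/r.
cos 53.5° = 0.5948, so T = m(v²/r + g cos φ) = 1.71 × ((2.18)²/0.673 + 9.8 × 0.5948) = 1.71 × (7.062 + (5.829)) = 1.71 × 12.89 = 22.04 N.

22.0 N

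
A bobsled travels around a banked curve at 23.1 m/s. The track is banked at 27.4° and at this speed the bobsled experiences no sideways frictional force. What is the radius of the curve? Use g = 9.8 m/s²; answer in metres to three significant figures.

Frictionless banking: tanθ = v²/(rg), so r = v²/(g tanθ).
r = (23.1)²/(9.8 × tan 27.4°) = 533.6/(9.8 × 0.5184) = 533.6/5.080 = 105.0 m.

105 m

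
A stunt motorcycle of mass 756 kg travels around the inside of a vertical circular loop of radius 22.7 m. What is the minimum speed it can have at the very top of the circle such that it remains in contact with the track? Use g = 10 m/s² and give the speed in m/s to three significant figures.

At the highest point the centre is directly below, so both the weight and N act inward: N + mg = mv²/r.
At minimum speed N → 0, so mg = mv_min²/r ⇒ v_min = √(g r) = √(10.0 × 22.7) = 15.07 m/s.

15.1 m/s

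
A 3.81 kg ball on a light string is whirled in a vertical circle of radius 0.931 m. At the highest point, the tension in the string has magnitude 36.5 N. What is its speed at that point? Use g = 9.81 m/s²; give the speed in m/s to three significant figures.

At the top, T + mg = mv²/r, so v = √(r(T/m + g)) = √(0.931 × (36.5/3.81 + 9.81)) = √(0.931 × 19.39) = √18.05 = 4.249 m/s.

4.25 m/s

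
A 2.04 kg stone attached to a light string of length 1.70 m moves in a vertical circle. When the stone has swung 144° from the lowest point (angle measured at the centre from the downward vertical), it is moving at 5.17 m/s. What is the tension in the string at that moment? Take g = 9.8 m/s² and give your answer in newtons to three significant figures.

15.9 N

Take the radial direction toward the centre of the circle as positive. The component of the weight along the string toward the centre is −mg cos φ (φ measured from the bottom), so Newton's second law along the string gives T − mg cos φ = m v²/r.
cos 144° = -0.8090, so T = m(v²/r + g cos φ) = 2.04 × ((5.17)²/1.70 + 9.8 × -0.8090) = 2.04 × (15.72 + (-7.928)) = 2.04 × 7.795 = 15.90 N.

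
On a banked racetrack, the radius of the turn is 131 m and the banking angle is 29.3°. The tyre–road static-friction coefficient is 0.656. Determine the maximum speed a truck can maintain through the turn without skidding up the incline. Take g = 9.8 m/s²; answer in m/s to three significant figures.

49.7 m/s

At the maximum speed, friction acts down the slope at its limiting value f = μN. Radially (horizontal, toward centre): N sinθ + μN cosθ = mv²/r. Vertically: N cosθ − μN sinθ = mg.
Dividing: v² = r g (sinθ + μcosθ)/(cosθ − μsinθ).
sinθ + μcosθ = 0.4894 + 0.656×0.8721 = 1.061; cosθ − μsinθ = 0.8721 − 0.656×0.4894 = 0.5510.
v² = 131 × 9.8 × 1.061/0.5510 = 2473 m²/s², so v = 49.73 m/s.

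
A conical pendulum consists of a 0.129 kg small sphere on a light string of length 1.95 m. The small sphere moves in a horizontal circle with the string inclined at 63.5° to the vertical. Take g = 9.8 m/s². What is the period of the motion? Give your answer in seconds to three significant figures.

r = L sinθ = 1.745 m. From T sinθ = mω²r and T cosθ = mg: tanθ = ω²r/g, so ω² = g tanθ / r = g/(L cosθ).
ω = √(g/(L cosθ)) = √(9.8/(1.95 × 0.4462)) = √11.26 = 3.356 rad/s.
Period = 2π/ω = 1.872 s.

1.87 s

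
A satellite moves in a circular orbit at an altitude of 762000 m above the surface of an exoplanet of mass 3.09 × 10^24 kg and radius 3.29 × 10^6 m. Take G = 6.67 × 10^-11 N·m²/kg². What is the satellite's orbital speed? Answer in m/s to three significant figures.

7130 m/s

Orbital radius r = R + h = 3.29 × 10^6 + 762000 = 4.052 × 10^6 m.
Gravity supplies the centripetal force: G M m / r² = m v² / r, so v = √(GM/r).
v = √(6.67 × 10^-11 × 3.09 × 10^24 / 4.052 × 10^6) = √(5.086 × 10^7) = 7132 m/s.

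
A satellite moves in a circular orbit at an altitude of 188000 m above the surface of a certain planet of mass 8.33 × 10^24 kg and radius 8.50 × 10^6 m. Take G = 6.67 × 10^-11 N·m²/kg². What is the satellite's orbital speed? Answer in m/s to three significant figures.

8000 m/s

Orbital radius r = R + h = 8.50 × 10^6 + 188000 = 8.688 × 10^6 m.
Gravity supplies the centripetal force: G M m / r² = m v² / r, so v = √(GM/r).
v = √(6.67 × 10^-11 × 8.33 × 10^24 / 8.688 × 10^6) = √(6.395 × 10^7) = 7997 m/s.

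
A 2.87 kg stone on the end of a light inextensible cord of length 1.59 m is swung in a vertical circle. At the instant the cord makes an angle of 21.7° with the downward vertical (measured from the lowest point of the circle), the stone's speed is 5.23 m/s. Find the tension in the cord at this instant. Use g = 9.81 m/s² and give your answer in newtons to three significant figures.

75.5 N

Take the radial direction toward the centre of the circle as positive. The component of the weight along the string toward the centre is −mg cos φ (φ measured from the bottom), so Newton's second law along the string gives T − mg cos φ = m v²/r.
cos 21.7° = 0.9291, so T = m(v²/r + g cos φ) = 2.87 × ((5.23)²/1.59 + 9.81 × 0.9291) = 2.87 × (17.20 + (9.115)) = 2.87 × 26.32 = 75.53 N.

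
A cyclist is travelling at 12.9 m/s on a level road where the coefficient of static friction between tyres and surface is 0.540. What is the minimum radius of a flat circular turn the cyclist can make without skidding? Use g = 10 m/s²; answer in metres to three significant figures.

At the limit, μ_s m g = m v²/r, so r_min = v²/(μ_s g) = (12.9)²/(0.540 × 10.0) = 166.4/5.400 = 30.82 m.

30.8 m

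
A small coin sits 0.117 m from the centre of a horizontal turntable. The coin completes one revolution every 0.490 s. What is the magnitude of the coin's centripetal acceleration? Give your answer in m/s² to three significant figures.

19.2 m/s²

v = 2πr/T = 2π × 0.117/0.490 = 1.500 m/s.
a_c = v²/r = (1.500)²/0.117 = 2.251/0.117 = 19.24 m/s².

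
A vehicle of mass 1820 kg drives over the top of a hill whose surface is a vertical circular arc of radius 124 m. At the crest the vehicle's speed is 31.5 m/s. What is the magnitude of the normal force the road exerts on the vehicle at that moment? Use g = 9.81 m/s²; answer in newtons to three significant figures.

3290 N

At the crest the centripetal acceleration points downward (toward the centre of the arc), so mg − N = mv²/r.
N = m(g − v²/r) = 1820 × (9.81 − (31.5)²/124) = 1820 × (9.81 − 8.002) = 1820 × 1.808 = 3291 N.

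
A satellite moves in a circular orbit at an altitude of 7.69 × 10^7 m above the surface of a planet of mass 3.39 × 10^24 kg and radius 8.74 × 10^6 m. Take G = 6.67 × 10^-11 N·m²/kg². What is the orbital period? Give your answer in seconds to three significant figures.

r = R + h = 8.74 × 10^6 + 7.69 × 10^7 = 8.564 × 10^7 m. Gravity provides the centripetal force: G M m / r² = m v² / r ⇒ v = √(GM/r) = 1625 m/s.
T = 2πr/v = 2π × 8.564 × 10^7 / 1625 = 331200 s.

331000 s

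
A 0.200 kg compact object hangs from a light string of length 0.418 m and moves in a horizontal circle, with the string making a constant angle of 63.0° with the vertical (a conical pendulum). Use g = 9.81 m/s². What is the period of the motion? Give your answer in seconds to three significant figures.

r = L sinθ = 0.3724 m. From T sinθ = mω²r and T cosθ = mg: tanθ = ω²r/g, so ω² = g tanθ / r = g/(L cosθ).
ω = √(g/(L cosθ)) = √(9.81/(0.418 × 0.4540)) = √51.69 = 7.190 rad/s.
Period = 2π/ω = 0.8739 s.

0.874 s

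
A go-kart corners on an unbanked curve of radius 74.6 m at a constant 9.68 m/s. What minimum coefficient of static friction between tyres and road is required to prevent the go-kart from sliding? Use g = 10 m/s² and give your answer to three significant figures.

0.126

Friction provides the centripetal force: μ_s m g = m v²/r, so μ_s = v²/(g r) = (9.680)²/(10.0 × 74.6) = 93.70/746.0 = 0.1256.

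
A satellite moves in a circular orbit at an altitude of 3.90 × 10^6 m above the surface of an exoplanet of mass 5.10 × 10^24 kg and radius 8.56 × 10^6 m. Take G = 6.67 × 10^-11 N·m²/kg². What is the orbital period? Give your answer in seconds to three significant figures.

r = R + h = 8.56 × 10^6 + 3.90 × 10^6 = 1.246 × 10^7 m. Gravity provides the centripetal force: G M m / r² = m v² / r ⇒ v = √(GM/r) = 5225 m/s.
T = 2πr/v = 2π × 1.246 × 10^7 / 5225 = 14980 s.

15000 s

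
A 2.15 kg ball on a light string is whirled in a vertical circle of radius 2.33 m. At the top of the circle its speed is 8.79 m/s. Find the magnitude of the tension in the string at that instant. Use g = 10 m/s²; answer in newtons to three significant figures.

At the top, both T and the weight mg point inward (toward the centre), so T + mg = mv²/r.
T = m(v²/r − g) = 2.15 × ((8.79)²/2.33 − 10.0) = 2.15 × (33.16 − 10.0) = 2.15 × 23.16 = 49.80 N.

49.8 N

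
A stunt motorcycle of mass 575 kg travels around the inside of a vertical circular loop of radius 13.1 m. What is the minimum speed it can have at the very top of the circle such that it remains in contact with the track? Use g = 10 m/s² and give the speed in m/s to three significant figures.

At the top, both weight mg and N point toward the centre: N + mg = mv²/r.
At minimum speed N → 0, so mg = mv_min²/r ⇒ v_min = √(g r) = √(10.0 × 13.1) = 11.45 m/s.

11.4 m/s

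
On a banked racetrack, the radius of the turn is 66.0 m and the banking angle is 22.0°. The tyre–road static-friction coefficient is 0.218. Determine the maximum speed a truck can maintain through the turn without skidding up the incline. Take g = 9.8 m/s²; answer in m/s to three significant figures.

At the maximum speed, friction acts down the slope at its limiting value f = μN. Radially (horizontal, toward centre): N sinθ + μN cosθ = mv²/r. Vertically: N cosθ − μN sinθ = mg.
Dividing: v² = r g (sinθ + μcosθ)/(cosθ − μsinθ).
sinθ + μcosθ = 0.3746 + 0.218×0.9272 = 0.5767; cosθ − μsinθ = 0.9272 − 0.218×0.3746 = 0.8455.
v² = 66.0 × 9.8 × 0.5767/0.8455 = 441.2 m²/s², so v = 21.00 m/s.

21.0 m/s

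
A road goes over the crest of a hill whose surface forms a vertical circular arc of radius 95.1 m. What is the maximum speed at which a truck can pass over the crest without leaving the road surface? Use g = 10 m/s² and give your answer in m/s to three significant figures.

30.8 m/s

At the crest the centre of the circle is below the truck, so the net downward (centripetal) force is mg − N = mv²/r.
The truck leaves the road when N → 0, giving v_max = √(g r) = √(10.0 × 95.1) = 30.84 m/s.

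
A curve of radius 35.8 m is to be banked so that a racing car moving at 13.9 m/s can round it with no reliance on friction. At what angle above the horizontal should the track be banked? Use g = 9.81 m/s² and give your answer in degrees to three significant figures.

28.8°

For a frictionless banked turn: horizontally N sinθ = mv²/r and vertically N cosθ = mg.
Dividing: tanθ = v²/(r g) = (13.9)²/(35.8 × 9.81) = 193.2/351.2 = 0.5501.
θ = arctan(0.5501) = 28.82°.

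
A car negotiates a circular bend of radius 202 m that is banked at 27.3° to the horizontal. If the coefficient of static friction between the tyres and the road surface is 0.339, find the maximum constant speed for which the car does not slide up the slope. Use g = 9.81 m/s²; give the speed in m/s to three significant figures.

45.3 m/s

At the maximum speed, friction acts down the slope at its limiting value f = μN. Radially (horizontal, toward centre): N sinθ + μN cosθ = mv²/r. Vertically: N cosθ − μN sinθ = mg.
Dividing: v² = r g (sinθ + μcosθ)/(cosθ − μsinθ).
sinθ + μcosθ = 0.4586 + 0.339×0.8886 = 0.7599; cosθ − μsinθ = 0.8886 − 0.339×0.4586 = 0.7331.
v² = 202 × 9.81 × 0.7599/0.7331 = 2054 m²/s², so v = 45.32 m/s.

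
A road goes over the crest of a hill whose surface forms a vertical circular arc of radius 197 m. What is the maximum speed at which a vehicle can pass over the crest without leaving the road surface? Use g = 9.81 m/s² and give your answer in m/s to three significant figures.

44.0 m/s

At the crest the centre of the circle is below the vehicle, so the net downward (centripetal) force is mg − N = mv²/r.
The vehicle leaves the road when N → 0, giving v_max = √(g r) = √(9.81 × 197) = 43.96 m/s.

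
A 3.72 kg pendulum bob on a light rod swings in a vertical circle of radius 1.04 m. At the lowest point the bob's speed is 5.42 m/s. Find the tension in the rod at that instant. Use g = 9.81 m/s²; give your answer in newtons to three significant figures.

142 N

At the lowest point, T points up (toward the centre) and the weight mg points down (away from the centre), so the net inward force is T − mg = mv²/r.
T = m(v²/r + g) = 3.72 × ((5.42)²/1.04 + 9.81) = 3.72 × (28.25 + 9.81) = 3.72 × 38.06 = 141.6 N.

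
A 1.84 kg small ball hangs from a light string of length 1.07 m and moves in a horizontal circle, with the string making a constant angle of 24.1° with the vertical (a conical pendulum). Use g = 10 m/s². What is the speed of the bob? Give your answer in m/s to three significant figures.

The radius of the circle is r = L sinθ = 1.07 × sin 24.1° = 0.4369 m.
Horizontally T sinθ = mv²/r and vertically T cosθ = mg, so tanθ = v²/(rg).
v = √(r g tanθ) = √(0.4369 × 10.0 × 0.4473) = √1.954 = 1.398 m/s.

1.40 m/s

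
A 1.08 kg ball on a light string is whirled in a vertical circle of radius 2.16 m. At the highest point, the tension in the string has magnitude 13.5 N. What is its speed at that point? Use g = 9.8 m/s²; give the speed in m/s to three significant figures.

At the top, T + mg = mv²/r, so v = √(r(T/m + g)) = √(2.16 × (13.5/1.08 + 9.8)) = √(2.16 × 22.30) = √48.17 = 6.940 m/s.

6.94 m/s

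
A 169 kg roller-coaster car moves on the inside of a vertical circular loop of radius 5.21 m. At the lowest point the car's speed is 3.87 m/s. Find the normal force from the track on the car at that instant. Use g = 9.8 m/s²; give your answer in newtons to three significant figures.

At the lowest point, N points up (toward the centre) and the weight mg points down (away from the centre), so the net inward force is N − mg = mv²/r.
N = m(v²/r + g) = 169 × ((3.87)²/5.21 + 9.8) = 169 × (2.875 + 9.8) = 169 × 12.67 = 2142 N.

2140 N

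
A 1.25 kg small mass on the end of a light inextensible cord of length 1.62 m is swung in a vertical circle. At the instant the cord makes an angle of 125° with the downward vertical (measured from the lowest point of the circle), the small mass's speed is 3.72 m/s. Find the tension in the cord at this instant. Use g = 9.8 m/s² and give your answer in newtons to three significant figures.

Take the radial direction toward the centre of the circle as positive. The component of the weight along the string toward the centre is −mg cos φ (φ measured from the bottom), so Newton's second law along the string gives T − mg cos φ = m v²/r.
cos 125° = -0.5736, so T = m(v²/r + g cos φ) = 1.25 × ((3.72)²/1.62 + 9.8 × -0.5736) = 1.25 × (8.542 + (-5.621)) = 1.25 × 2.921 = 3.651 N.

3.65 N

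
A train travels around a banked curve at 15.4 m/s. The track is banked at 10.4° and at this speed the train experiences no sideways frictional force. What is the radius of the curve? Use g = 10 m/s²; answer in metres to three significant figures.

Frictionless banking: tanθ = v²/(rg), so r = v²/(g tanθ).
r = (15.4)²/(10.0 × tan 10.4°) = 237.2/(10.0 × 0.1835) = 237.2/1.835 = 129.2 m.

129 m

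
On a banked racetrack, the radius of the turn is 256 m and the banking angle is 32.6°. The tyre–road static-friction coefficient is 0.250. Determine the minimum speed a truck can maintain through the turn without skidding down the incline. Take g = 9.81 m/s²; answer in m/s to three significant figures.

At the minimum speed, friction acts up the slope at its limiting value f = μN. Radially (horizontal, toward centre): N sinθ − μN cosθ = mv²/r. Vertically: N cosθ + μN sinθ = mg.
Dividing: v² = r g (sinθ − μcosθ)/(cosθ + μsinθ).
sinθ − μcosθ = 0.5388 − 0.250×0.8425 = 0.3282; cosθ + μsinθ = 0.8425 + 0.250×0.5388 = 0.9771.
v² = 256 × 9.81 × 0.3282/0.9771 = 843.4 m²/s², so v = 29.04 m/s.

29.0 m/s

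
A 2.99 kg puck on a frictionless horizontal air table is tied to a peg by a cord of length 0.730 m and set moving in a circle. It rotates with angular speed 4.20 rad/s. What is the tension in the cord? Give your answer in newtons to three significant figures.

38.5 N

v = ωr = 4.20 × 0.730 = 3.066 m/s.
The tension is the only horizontal force, so it supplies the full centripetal force: T = m v²/r = 2.99 × (3.066)²/0.730 = 2.99 × 9.400/0.730 = 38.50 N.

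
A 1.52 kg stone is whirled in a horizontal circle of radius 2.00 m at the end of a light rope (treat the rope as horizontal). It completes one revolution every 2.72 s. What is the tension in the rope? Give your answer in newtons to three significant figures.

v = 2πr/T = 2π × 2.00/2.72 = 4.620 m/s.
The tension is the only horizontal force, so it supplies the full centripetal force: T = m v²/r = 1.52 × (4.620)²/2.00 = 1.52 × 21.34/2.00 = 16.22 N.

16.2 N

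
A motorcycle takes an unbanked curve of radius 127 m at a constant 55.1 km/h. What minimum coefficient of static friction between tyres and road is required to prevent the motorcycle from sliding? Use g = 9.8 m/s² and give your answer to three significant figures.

0.188

v = 55.1/3.6 = 15.31 m/s.
Friction provides the centripetal force: μ_s m g = m v²/r, so μ_s = v²/(g r) = (15.31)²/(9.8 × 127) = 234.3/1245 = 0.1882.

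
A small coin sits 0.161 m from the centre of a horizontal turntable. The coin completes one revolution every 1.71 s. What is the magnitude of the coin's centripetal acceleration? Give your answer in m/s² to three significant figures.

2.17 m/s²

v = 2πr/T = 2π × 0.161/1.71 = 0.5916 m/s.
a_c = v²/r = (0.5916)²/0.161 = 0.3500/0.161 = 2.174 m/s².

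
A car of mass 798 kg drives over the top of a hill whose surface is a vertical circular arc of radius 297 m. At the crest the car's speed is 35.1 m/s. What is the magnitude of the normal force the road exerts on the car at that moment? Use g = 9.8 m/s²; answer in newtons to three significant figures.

4510 N

At the crest the centripetal acceleration points downward (toward the centre of the arc), so mg − N = mv²/r.
N = m(g − v²/r) = 798 × (9.8 − (35.1)²/297) = 798 × (9.8 − 4.148) = 798 × 5.652 = 4510 N.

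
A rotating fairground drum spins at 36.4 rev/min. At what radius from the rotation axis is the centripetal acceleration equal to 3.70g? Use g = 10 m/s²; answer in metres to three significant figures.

ω = 36.4 rev/min × 2π/60 = 3.812 rad/s.
a_c = ω²r = 3.70g ⇒ r = 3.70 × 10.0 / (3.812)² = 37.00/14.53 = 2.546 m.

2.55 m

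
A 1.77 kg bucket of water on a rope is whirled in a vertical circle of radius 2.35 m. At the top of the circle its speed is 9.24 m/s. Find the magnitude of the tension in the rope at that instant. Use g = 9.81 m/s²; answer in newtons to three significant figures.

At the top, both T and the weight mg point inward (toward the centre), so T + mg = mv²/r.
T = m(v²/r − g) = 1.77 × ((9.24)²/2.35 − 9.81) = 1.77 × (36.33 − 9.81) = 1.77 × 26.52 = 46.94 N.

46.9 N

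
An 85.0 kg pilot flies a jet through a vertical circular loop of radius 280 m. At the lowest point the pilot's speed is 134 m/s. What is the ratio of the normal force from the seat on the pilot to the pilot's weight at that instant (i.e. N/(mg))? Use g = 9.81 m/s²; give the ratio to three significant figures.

At the bottom, N − mg = mv²/r, so N = m(v²/r + g) and N/(mg) = v²/(rg) + 1 = (134)²/(280 × 9.81) + 1 = 6.537 + 1 = 7.537.

7.54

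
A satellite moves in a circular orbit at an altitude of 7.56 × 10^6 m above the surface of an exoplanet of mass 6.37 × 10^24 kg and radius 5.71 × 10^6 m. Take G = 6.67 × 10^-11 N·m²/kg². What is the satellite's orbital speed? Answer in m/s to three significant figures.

Orbital radius r = R + h = 5.71 × 10^6 + 7.56 × 10^6 = 1.327 × 10^7 m.
Gravity supplies the centripetal force: G M m / r² = m v² / r, so v = √(GM/r).
v = √(6.67 × 10^-11 × 6.37 × 10^24 / 1.327 × 10^7) = √(3.202 × 10^7) = 5658 m/s.

5660 m/s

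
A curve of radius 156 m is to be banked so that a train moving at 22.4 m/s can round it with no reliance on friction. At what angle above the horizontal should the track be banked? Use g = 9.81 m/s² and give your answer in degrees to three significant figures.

For a frictionless banked turn: horizontally N sinθ = mv²/r and vertically N cosθ = mg.
Dividing: tanθ = v²/(r g) = (22.4)²/(156 × 9.81) = 501.8/1530 = 0.3279.
θ = arctan(0.3279) = 18.15°.

18.2°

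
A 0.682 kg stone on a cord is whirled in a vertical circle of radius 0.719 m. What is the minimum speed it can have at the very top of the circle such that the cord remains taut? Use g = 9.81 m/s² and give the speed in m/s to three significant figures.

2.66 m/s

At the highest point the centre is directly below, so both the weight and T act inward: T + mg = mv²/r.
At minimum speed T → 0, so mg = mv_min²/r ⇒ v_min = √(g r) = √(9.81 × 0.719) = 2.656 m/s.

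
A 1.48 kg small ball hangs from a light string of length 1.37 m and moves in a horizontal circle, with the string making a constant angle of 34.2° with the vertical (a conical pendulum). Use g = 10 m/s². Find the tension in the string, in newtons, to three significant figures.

Vertically the bob has no acceleration, so T cosθ = mg.
T = mg/cosθ = 1.48 × 10.0 / cos 34.2° = 14.80/0.8271 = 17.89 N.

17.9 N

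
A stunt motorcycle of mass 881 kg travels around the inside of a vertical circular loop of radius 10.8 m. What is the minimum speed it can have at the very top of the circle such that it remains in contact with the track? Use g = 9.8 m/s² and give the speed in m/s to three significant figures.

At the highest point the centre is directly below, so both the weight and N act inward: N + mg = mv²/r.
At minimum speed N → 0, so mg = mv_min²/r ⇒ v_min = √(g r) = √(9.8 × 10.8) = 10.29 m/s.

10.3 m/s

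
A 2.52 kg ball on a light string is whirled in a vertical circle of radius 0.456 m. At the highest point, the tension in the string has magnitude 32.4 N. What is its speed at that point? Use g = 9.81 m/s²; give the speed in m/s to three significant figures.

At the top, T + mg = mv²/r, so v = √(r(T/m + g)) = √(0.456 × (32.4/2.52 + 9.81)) = √(0.456 × 22.67) = √10.34 = 3.215 m/s.

3.21 m/s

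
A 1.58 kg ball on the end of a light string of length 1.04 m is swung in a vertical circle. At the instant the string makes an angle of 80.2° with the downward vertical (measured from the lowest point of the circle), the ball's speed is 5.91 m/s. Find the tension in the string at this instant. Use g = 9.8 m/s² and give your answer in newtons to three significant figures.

Take the radial direction toward the centre of the circle as positive. The component of the weight along the string toward the centre is −mg cos φ (φ measured from the bottom), so Newton's second law along the string gives T − mg cos φ = m v²/r.
cos 80.2° = 0.1702, so T = m(v²/r + g cos φ) = 1.58 × ((5.91)²/1.04 + 9.8 × 0.1702) = 1.58 × (33.58 + (1.668)) = 1.58 × 35.25 = 55.70 N.

55.7 N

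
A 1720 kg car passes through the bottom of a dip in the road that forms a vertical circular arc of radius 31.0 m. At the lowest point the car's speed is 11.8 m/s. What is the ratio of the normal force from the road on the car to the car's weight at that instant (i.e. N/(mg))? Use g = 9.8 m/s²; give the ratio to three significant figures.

1.46

At the bottom, N − mg = mv²/r, so N = m(v²/r + g) and N/(mg) = v²/(rg) + 1 = (11.8)²/(31.0 × 9.8) + 1 = 0.4583 + 1 = 1.458.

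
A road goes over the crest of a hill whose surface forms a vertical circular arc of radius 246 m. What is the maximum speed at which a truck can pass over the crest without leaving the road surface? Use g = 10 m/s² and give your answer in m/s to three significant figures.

49.6 m/s

At the crest the centre of the circle is below the truck, so the net downward (centripetal) force is mg − N = mv²/r.
The truck leaves the road when N → 0, giving v_max = √(g r) = √(10.0 × 246) = 49.60 m/s.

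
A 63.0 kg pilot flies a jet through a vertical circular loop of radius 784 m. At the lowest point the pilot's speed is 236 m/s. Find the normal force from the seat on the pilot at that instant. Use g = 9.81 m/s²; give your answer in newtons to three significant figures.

5090 N

At the lowest point, N points up (toward the centre) and the weight mg points down (away from the centre), so the net inward force is N − mg = mv²/r.
N = m(v²/r + g) = 63.0 × ((236)²/784 + 9.81) = 63.0 × (71.04 + 9.81) = 63.0 × 80.85 = 5094 N.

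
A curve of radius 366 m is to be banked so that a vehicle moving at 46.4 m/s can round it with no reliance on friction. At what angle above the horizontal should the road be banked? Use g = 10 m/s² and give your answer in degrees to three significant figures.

30.5°

With no friction, the horizontal component of the normal force provides the centripetal force: N sinθ = mv²/r, while N cosθ = mg vertically.
Dividing: tanθ = v²/(r g) = (46.4)²/(366 × 10.0) = 2153/3660 = 0.5882.
θ = arctan(0.5882) = 30.47°.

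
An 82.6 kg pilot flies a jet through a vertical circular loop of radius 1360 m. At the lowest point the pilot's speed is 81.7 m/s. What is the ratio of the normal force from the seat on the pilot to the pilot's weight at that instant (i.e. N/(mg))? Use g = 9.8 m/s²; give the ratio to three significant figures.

At the bottom, N − mg = mv²/r, so N = m(v²/r + g) and N/(mg) = v²/(rg) + 1 = (81.7)²/(1360 × 9.8) + 1 = 0.5008 + 1 = 1.501.

1.50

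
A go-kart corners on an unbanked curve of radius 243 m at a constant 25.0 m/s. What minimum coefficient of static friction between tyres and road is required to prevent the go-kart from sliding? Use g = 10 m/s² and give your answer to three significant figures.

0.257

Friction provides the centripetal force: μ_s m g = m v²/r, so μ_s = v²/(g r) = (25.00)²/(10.0 × 243) = 625.0/2430 = 0.2572.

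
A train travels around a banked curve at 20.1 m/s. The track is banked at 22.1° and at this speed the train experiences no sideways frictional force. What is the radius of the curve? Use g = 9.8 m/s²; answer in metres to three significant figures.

Frictionless banking: tanθ = v²/(rg), so r = v²/(g tanθ).
r = (20.1)²/(9.8 × tan 22.1°) = 404.0/(9.8 × 0.4061) = 404.0/3.979 = 101.5 m.

102 m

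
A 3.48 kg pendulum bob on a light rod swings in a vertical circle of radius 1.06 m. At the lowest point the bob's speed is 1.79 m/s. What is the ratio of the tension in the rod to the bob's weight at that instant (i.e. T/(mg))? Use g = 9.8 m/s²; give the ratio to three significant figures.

1.31

At the bottom, T − mg = mv²/r, so T = m(v²/r + g) and T/(mg) = v²/(rg) + 1 = (1.79)²/(1.06 × 9.8) + 1 = 0.3084 + 1 = 1.308.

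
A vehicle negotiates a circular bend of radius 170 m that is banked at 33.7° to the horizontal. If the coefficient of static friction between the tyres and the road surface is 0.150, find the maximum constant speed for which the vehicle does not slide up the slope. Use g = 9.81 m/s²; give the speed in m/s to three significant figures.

38.9 m/s

At the maximum speed, friction acts down the slope at its limiting value f = μN. Radially (horizontal, toward centre): N sinθ + μN cosθ = mv²/r. Vertically: N cosθ − μN sinθ = mg.
Dividing: v² = r g (sinθ + μcosθ)/(cosθ − μsinθ).
sinθ + μcosθ = 0.5548 + 0.150×0.8320 = 0.6796; cosθ − μsinθ = 0.8320 − 0.150×0.5548 = 0.7487.
v² = 170 × 9.81 × 0.6796/0.7487 = 1514 m²/s², so v = 38.91 m/s.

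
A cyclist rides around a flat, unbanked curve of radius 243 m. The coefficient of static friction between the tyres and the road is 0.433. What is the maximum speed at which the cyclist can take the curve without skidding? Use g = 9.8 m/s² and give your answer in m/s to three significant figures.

32.1 m/s

Friction provides the centripetal force on a flat curve. At maximum speed it is at its limiting value: μ_s m g = m v²/r.
Mass cancels: v_max = √(μ_s g r) = √(0.433 × 9.8 × 243) = √1031 = 32.11 m/s.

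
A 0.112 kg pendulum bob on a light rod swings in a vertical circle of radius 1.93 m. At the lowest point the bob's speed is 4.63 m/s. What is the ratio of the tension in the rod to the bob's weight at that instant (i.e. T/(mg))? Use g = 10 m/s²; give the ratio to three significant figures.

At the bottom, T − mg = mv²/r, so T = m(v²/r + g) and T/(mg) = v²/(rg) + 1 = (4.63)²/(1.93 × 10.0) + 1 = 1.111 + 1 = 2.111.

2.11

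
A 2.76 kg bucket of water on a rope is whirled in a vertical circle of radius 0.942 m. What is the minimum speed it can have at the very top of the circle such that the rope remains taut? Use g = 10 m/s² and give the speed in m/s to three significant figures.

3.07 m/s

At the top, both weight mg and T point toward the centre: T + mg = mv²/r.
At minimum speed T → 0, so mg = mv_min²/r ⇒ v_min = √(g r) = √(10.0 × 0.942) = 3.069 m/s.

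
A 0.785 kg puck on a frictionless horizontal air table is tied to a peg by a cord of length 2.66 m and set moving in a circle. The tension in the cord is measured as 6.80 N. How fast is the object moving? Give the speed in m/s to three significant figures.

4.80 m/s

T = m v²/r ⇒ v = √(T r / m) = √(6.80 × 2.66 / 0.785) = √23.04 = 4.800 m/s.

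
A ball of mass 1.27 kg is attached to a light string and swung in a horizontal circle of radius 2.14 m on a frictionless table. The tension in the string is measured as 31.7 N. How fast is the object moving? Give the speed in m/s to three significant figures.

T = m v²/r ⇒ v = √(T r / m) = √(31.7 × 2.14 / 1.27) = √53.42 = 7.309 m/s.

7.31 m/s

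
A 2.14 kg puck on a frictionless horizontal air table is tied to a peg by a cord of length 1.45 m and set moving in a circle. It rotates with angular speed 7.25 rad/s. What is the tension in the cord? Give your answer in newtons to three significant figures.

v = ωr = 7.25 × 1.45 = 10.51 m/s.
The tension is the only horizontal force, so it supplies the full centripetal force: T = m v²/r = 2.14 × (10.51)²/1.45 = 2.14 × 110.5/1.45 = 163.1 N.

163 N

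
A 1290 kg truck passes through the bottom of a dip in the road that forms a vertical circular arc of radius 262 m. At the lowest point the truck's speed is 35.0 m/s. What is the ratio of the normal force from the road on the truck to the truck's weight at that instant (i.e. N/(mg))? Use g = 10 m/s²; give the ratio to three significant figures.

1.47

At the bottom, N − mg = mv²/r, so N = m(v²/r + g) and N/(mg) = v²/(rg) + 1 = (35.0)²/(262 × 10.0) + 1 = 0.4676 + 1 = 1.468.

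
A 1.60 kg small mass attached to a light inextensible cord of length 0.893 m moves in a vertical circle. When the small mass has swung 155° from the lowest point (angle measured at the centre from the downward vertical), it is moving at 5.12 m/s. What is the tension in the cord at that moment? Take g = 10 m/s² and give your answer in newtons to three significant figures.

Take the radial direction toward the centre of the circle as positive. The component of the weight along the string toward the centre is −mg cos φ (φ measured from the bottom), so Newton's second law along the string gives T − mg cos φ = m v²/r.
cos 155° = -0.9063, so T = m(v²/r + g cos φ) = 1.60 × ((5.12)²/0.893 + 10.0 × -0.9063) = 1.60 × (29.36 + (-9.063)) = 1.60 × 20.29 = 32.47 N.

32.5 N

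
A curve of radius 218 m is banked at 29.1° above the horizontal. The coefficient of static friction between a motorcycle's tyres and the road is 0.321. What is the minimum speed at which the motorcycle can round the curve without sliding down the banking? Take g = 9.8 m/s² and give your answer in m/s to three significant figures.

At the minimum speed, friction acts up the slope at its limiting value f = μN. Radially (horizontal, toward centre): N sinθ − μN cosθ = mv²/r. Vertically: N cosθ + μN sinθ = mg.
Dividing: v² = r g (sinθ − μcosθ)/(cosθ + μsinθ).
sinθ − μcosθ = 0.4863 − 0.321×0.8738 = 0.2059; cosθ + μsinθ = 0.8738 + 0.321×0.4863 = 1.030.
v² = 218 × 9.8 × 0.2059/1.030 = 427.0 m²/s², so v = 20.66 m/s.

20.7 m/s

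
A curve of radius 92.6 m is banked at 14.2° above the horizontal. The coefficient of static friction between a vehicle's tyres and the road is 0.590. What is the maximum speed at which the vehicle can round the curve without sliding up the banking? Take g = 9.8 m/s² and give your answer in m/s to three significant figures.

30.0 m/s

At the maximum speed, friction acts down the slope at its limiting value f = μN. Radially (horizontal, toward centre): N sinθ + μN cosθ = mv²/r. Vertically: N cosθ − μN sinθ = mg.
Dividing: v² = r g (sinθ + μcosθ)/(cosθ − μsinθ).
sinθ + μcosθ = 0.2453 + 0.590×0.9694 = 0.8173; cosθ − μsinθ = 0.9694 − 0.590×0.2453 = 0.8247.
v² = 92.6 × 9.8 × 0.8173/0.8247 = 899.3 m²/s², so v = 29.99 m/s.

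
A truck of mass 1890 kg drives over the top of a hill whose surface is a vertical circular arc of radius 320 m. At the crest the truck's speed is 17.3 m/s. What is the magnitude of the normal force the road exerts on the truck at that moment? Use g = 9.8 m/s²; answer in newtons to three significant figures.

16800 N

At the crest the centripetal acceleration points downward (toward the centre of the arc), so mg − N = mv²/r.
N = m(g − v²/r) = 1890 × (9.8 − (17.3)²/320) = 1890 × (9.8 − 0.9353) = 1890 × 8.865 = 16750 N.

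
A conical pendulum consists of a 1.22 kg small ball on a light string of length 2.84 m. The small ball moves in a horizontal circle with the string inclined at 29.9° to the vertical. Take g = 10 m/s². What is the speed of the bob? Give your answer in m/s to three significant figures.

2.85 m/s

The radius of the circle is r = L sinθ = 2.84 × sin 29.9° = 1.416 m.
Horizontally T sinθ = mv²/r and vertically T cosθ = mg, so tanθ = v²/(rg).
v = √(r g tanθ) = √(1.416 × 10.0 × 0.5750) = √8.141 = 2.853 m/s.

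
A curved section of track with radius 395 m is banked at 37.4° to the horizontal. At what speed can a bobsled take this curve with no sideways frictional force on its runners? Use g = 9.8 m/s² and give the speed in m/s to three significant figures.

On a frictionless banked curve, N sinθ = mv²/r and N cosθ = mg, so tanθ = v²/(rg).
v = √(r g tanθ) = √(395 × 9.8 × tan 37.4°) = √(395 × 9.8 × 0.7646) = √2960 = 54.40 m/s.

54.4 m/s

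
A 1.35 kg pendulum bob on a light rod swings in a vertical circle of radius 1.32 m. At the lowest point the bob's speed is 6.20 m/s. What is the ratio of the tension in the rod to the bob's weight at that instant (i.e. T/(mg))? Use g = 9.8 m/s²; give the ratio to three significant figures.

At the bottom, T − mg = mv²/r, so T = m(v²/r + g) and T/(mg) = v²/(rg) + 1 = (6.20)²/(1.32 × 9.8) + 1 = 2.972 + 1 = 3.972.

3.97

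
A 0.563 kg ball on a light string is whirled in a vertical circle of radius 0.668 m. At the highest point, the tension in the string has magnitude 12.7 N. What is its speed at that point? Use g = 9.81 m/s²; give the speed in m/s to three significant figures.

At the top, T + mg = mv²/r, so v = √(r(T/m + g)) = √(0.668 × (12.7/0.563 + 9.81)) = √(0.668 × 32.37) = √21.62 = 4.650 m/s.

4.65 m/s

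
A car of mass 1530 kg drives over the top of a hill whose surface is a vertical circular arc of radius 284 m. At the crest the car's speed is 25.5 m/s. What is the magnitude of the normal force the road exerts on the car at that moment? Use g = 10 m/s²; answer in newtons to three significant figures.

11800 N

At the crest the centripetal acceleration points downward (toward the centre of the arc), so mg − N = mv²/r.
N = m(g − v²/r) = 1530 × (10.0 − (25.5)²/284) = 1530 × (10.0 − 2.290) = 1530 × 7.710 = 11800 N.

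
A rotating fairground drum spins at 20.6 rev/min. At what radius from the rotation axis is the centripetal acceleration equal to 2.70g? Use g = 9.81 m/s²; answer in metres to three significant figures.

ω = 20.6 rev/min × 2π/60 = 2.157 rad/s.
a_c = ω²r = 2.70g ⇒ r = 2.70 × 9.81 / (2.157)² = 26.49/4.654 = 5.692 m.

5.69 m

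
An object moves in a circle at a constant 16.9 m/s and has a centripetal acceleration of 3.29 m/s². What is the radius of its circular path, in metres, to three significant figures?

a_c = v²/r ⇒ r = v²/a_c = (16.9)²/3.29 = 285.6/3.29 = 86.81 m.

86.8 m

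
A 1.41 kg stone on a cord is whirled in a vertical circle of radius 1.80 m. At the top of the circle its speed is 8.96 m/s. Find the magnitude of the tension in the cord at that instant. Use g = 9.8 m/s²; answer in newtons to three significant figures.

At the top, both T and the weight mg point inward (toward the centre), so T + mg = mv²/r.
T = m(v²/r − g) = 1.41 × ((8.96)²/1.80 − 9.8) = 1.41 × (44.60 − 9.8) = 1.41 × 34.80 = 49.07 N.

49.1 N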